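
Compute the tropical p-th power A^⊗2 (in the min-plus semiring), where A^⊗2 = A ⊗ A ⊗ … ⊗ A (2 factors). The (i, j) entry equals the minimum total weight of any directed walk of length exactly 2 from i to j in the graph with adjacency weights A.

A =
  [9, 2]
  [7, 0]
A^⊗2 =
  [9, 2]
  [7, 0]

Each entry (A^⊗2)_ij equals the minimum over all length-2 walks i = v_0 → v_1 → … → v_2 = j of Σ_t A[v_t][v_{t+1}]. For example, for (i, j) = (0, 1) we minimise over 2 possible intermediate vertex sequences; the minimum is 2, attained along the walk 0 → 1 → 1.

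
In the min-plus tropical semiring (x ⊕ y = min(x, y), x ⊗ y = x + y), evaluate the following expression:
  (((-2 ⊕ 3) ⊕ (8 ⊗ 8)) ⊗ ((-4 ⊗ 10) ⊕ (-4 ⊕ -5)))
(((-2 ⊕ 3) ⊕ (8 ⊗ 8)) ⊗ ((-4 ⊗ 10) ⊕ (-4 ⊕ -5))) = -7

Expand innermost to outermost. Recall ⊕ takes the minimum of its arguments and ⊗ takes their sum. Working out the expression (((-2 ⊕ 3) ⊕ (8 ⊗ 8)) ⊗ ((-4 ⊗ 10) ⊕ (-4 ⊕ -5))) gives -7.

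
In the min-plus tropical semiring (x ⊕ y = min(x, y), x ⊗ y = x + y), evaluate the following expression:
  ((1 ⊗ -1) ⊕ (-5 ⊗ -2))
((1 ⊗ -1) ⊕ (-5 ⊗ -2)) = -7

Expand innermost to outermost. Recall ⊕ takes the minimum of its arguments and ⊗ takes their sum. Working out the expression ((1 ⊗ -1) ⊕ (-5 ⊗ -2)) gives -7.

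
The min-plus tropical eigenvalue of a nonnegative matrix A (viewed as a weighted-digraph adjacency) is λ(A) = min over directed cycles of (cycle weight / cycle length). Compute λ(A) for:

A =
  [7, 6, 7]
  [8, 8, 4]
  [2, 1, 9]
λ(A) = 5/2

Enumerate directed cycles and compute their means (weight / length). Sample:
  cycle 0 → 0: weight = 7, length = 1, mean = 7/1 ≈ 7.000
  cycle 1 → 1: weight = 8, length = 1, mean = 8/1 ≈ 8.000
  cycle 2 → 2: weight = 9, length = 1, mean = 9/1 ≈ 9.000
  cycle 0 → 1 → 0: weight = 14, length = 2, mean = 14/2 ≈ 7.000
  cycle 0 → 2 → 0: weight = 9, length = 2, mean = 9/2 ≈ 4.500
  cycle 1 → 0 → 1: weight = 14, length = 2, mean = 14/2 ≈ 7.000
Minimum mean = 2.500, attained e.g. along the cycle 1 → 2 → 1 with weight 5 and length 2. So λ(A) = 5/2 = 5/2.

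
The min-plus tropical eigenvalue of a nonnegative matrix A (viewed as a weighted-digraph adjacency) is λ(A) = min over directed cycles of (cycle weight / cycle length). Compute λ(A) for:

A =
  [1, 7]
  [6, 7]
λ(A) = 1

Enumerate directed cycles and compute their means (weight / length). Sample:
  cycle 0 → 0: weight = 1, length = 1, mean = 1/1 ≈ 1.000
  cycle 1 → 1: weight = 7, length = 1, mean = 7/1 ≈ 7.000
  cycle 0 → 1 → 0: weight = 13, length = 2, mean = 13/2 ≈ 6.500
  cycle 1 → 0 → 1: weight = 13, length = 2, mean = 13/2 ≈ 6.500
Minimum mean = 1.000, attained e.g. along the cycle 0 → 0 with weight 1 and length 1. So λ(A) = 1/1 = 1.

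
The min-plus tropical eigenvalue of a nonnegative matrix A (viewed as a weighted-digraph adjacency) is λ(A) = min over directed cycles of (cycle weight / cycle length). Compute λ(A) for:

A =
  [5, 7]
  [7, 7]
λ(A) = 5

Enumerate directed cycles and compute their means (weight / length). Sample:
  cycle 0 → 0: weight = 5, length = 1, mean = 5/1 ≈ 5.000
  cycle 1 → 1: weight = 7, length = 1, mean = 7/1 ≈ 7.000
  cycle 0 → 1 → 0: weight = 14, length = 2, mean = 14/2 ≈ 7.000
  cycle 1 → 0 → 1: weight = 14, length = 2, mean = 14/2 ≈ 7.000
Minimum mean = 5.000, attained e.g. along the cycle 0 → 0 with weight 5 and length 1. So λ(A) = 5/1 = 5.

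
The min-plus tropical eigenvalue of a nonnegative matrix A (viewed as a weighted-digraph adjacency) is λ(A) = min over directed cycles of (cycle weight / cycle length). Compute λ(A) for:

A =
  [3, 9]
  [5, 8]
λ(A) = 3

Enumerate directed cycles and compute their means (weight / length). Sample:
  cycle 0 → 0: weight = 3, length = 1, mean = 3/1 ≈ 3.000
  cycle 1 → 1: weight = 8, length = 1, mean = 8/1 ≈ 8.000
  cycle 0 → 1 → 0: weight = 14, length = 2, mean = 14/2 ≈ 7.000
  cycle 1 → 0 → 1: weight = 14, length = 2, mean = 14/2 ≈ 7.000
Minimum mean = 3.000, attained e.g. along the cycle 0 → 0 with weight 3 and length 1. So λ(A) = 3/1 = 3.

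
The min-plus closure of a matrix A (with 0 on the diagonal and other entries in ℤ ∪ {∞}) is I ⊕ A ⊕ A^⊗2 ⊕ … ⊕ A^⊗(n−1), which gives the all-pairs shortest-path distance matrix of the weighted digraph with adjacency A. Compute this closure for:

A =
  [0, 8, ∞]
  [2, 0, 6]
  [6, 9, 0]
Closure =
  [0, 8, 14]
  [2, 0, 6]
  [6, 9, 0]

This is the Floyd-Warshall all-pairs shortest-path computation. For each intermediate vertex k = 0, 1, …, 2, update dist[i][j] ← min(dist[i][j], dist[i][k] + dist[k][j]). The final matrix gives, for each (i, j), the minimum total weight of any directed path from i to j (possibly empty when i = j).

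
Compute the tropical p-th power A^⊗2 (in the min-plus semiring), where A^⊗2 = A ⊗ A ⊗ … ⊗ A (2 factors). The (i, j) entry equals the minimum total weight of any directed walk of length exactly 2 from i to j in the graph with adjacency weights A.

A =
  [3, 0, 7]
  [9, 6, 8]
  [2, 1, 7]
A^⊗2 =
  [6, 3, 8]
  [10, 9, 14]
  [5, 2, 9]

Each entry (A^⊗2)_ij equals the minimum over all length-2 walks i = v_0 → v_1 → … → v_2 = j of Σ_t A[v_t][v_{t+1}]. For example, for (i, j) = (0, 2) we minimise over 3 possible intermediate vertex sequences; the minimum is 8, attained along the walk 0 → 1 → 2.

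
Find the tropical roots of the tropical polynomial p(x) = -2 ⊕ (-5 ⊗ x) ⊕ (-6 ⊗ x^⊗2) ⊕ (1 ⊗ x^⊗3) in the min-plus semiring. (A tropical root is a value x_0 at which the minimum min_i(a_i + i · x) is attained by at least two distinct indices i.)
Roots: {-7, 1, 3}

Each tropical root is a break point of the lower envelope of the lines y = a_i + i · x (there are 4 lines, with slopes 0, 1, ..., 3). Only the lines that attain the minimum somewhere contribute to roots; other lines are dominated. Here the surviving (envelope) indices are i = 3, i = 2, i = 1, i = 0.
Intersections between consecutive envelope lines give the roots: for adjacent envelope indices i < j the intersection is x = (a_i − a_j) / (j − i). Reading off the sorted break points: {-7, 1, 3}.
Verification: at each break x_0, at least two indices attain the minimum of min_i(a_i + i · x_0).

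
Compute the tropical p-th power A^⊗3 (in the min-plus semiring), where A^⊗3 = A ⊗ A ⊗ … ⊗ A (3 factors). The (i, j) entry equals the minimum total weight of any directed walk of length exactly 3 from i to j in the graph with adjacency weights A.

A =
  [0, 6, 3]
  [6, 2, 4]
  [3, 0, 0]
A^⊗3 =
  [0, 3, 3]
  [6, 4, 4]
  [3, 0, 0]

Each entry (A^⊗3)_ij equals the minimum over all length-3 walks i = v_0 → v_1 → … → v_3 = j of Σ_t A[v_t][v_{t+1}]. For example, for (i, j) = (0, 2) we minimise over 9 possible intermediate vertex sequences; the minimum is 3, attained along the walk 0 → 0 → 0 → 2.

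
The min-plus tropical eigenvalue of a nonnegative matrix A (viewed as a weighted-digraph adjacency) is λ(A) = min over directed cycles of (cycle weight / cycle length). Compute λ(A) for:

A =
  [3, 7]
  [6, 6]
λ(A) = 3

Enumerate directed cycles and compute their means (weight / length). Sample:
  cycle 0 → 0: weight = 3, length = 1, mean = 3/1 ≈ 3.000
  cycle 1 → 1: weight = 6, length = 1, mean = 6/1 ≈ 6.000
  cycle 0 → 1 → 0: weight = 13, length = 2, mean = 13/2 ≈ 6.500
  cycle 1 → 0 → 1: weight = 13, length = 2, mean = 13/2 ≈ 6.500
Minimum mean = 3.000, attained e.g. along the cycle 0 → 0 with weight 3 and length 1. So λ(A) = 3/1 = 3.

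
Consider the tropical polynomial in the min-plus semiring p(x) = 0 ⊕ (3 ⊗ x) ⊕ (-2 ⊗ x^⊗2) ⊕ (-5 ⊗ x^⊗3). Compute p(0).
p(0) = -5

A tropical monomial a ⊗ x^⊗i evaluates to a + i · x. Evaluating each term at x = 0:
  Term 0 contributes 0 + 0 · 0 = 0
  Term 1 contributes 3 + 1 · 0 = 3
  Term 2 contributes -2 + 2 · 0 = -2
  Term 3 contributes -5 + 3 · 0 = -5
p(0) = ⊕ of these = min[0, 3, -2, -5] = -5.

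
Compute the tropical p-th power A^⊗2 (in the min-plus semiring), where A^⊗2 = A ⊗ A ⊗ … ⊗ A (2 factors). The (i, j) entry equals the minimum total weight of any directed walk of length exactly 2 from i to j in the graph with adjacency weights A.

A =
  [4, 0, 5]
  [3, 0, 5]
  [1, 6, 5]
A^⊗2 =
  [3, 0, 5]
  [3, 0, 5]
  [5, 1, 6]

Each entry (A^⊗2)_ij equals the minimum over all length-2 walks i = v_0 → v_1 → … → v_2 = j of Σ_t A[v_t][v_{t+1}]. For example, for (i, j) = (0, 2) we minimise over 3 possible intermediate vertex sequences; the minimum is 5, attained along the walk 0 → 1 → 2.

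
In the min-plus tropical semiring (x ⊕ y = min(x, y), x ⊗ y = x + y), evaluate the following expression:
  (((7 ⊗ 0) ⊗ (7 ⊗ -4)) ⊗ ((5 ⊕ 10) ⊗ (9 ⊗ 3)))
(((7 ⊗ 0) ⊗ (7 ⊗ -4)) ⊗ ((5 ⊕ 10) ⊗ (9 ⊗ 3))) = 27

Expand innermost to outermost. Recall ⊕ takes the minimum of its arguments and ⊗ takes their sum. Working out the expression (((7 ⊗ 0) ⊗ (7 ⊗ -4)) ⊗ ((5 ⊕ 10) ⊗ (9 ⊗ 3))) gives 27.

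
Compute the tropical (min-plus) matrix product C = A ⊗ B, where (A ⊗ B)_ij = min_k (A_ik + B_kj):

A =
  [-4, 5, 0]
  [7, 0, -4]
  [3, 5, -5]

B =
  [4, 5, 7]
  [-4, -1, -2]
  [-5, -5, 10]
A ⊗ B =
  [-5, -5, 3]
  [-9, -9, -2]
  [-10, -10, 3]

Apply the min-plus product entry-by-entry:
  C[0][0] = min over k of (A[0][0] + B[0][0] = -4 + 4 = 0, A[0][1] + B[1][0] = 5 + -4 = 1, A[0][2] + B[2][0] = 0 + -5 = -5) = -5 (attained at k = 2)
  C[0][1] = min over k of (A[0][0] + B[0][1] = -4 + 5 = 1, A[0][1] + B[1][1] = 5 + -1 = 4, A[0][2] + B[2][1] = 0 + -5 = -5) = -5 (attained at k = 2)
  C[0][2] = min over k of (A[0][0] + B[0][2] = -4 + 7 = 3, A[0][1] + B[1][2] = 5 + -2 = 3, A[0][2] + B[2][2] = 0 + 10 = 10) = 3 (attained at k = 0)
  C[1][0] = min over k of (A[1][0] + B[0][0] = 7 + 4 = 11, A[1][1] + B[1][0] = 0 + -4 = -4, A[1][2] + B[2][0] = -4 + -5 = -9) = -9 (attained at k = 2)
  C[1][1] = min over k of (A[1][0] + B[0][1] = 7 + 5 = 12, A[1][1] + B[1][1] = 0 + -1 = -1, A[1][2] + B[2][1] = -4 + -5 = -9) = -9 (attained at k = 2)
  C[1][2] = min over k of (A[1][0] + B[0][2] = 7 + 7 = 14, A[1][1] + B[1][2] = 0 + -2 = -2, A[1][2] + B[2][2] = -4 + 10 = 6) = -2 (attained at k = 1)
  C[2][0] = min over k of (A[2][0] + B[0][0] = 3 + 4 = 7, A[2][1] + B[1][0] = 5 + -4 = 1, A[2][2] + B[2][0] = -5 + -5 = -10) = -10 (attained at k = 2)
  C[2][1] = min over k of (A[2][0] + B[0][1] = 3 + 5 = 8, A[2][1] + B[1][1] = 5 + -1 = 4, A[2][2] + B[2][1] = -5 + -5 = -10) = -10 (attained at k = 2)
  C[2][2] = min over k of (A[2][0] + B[0][2] = 3 + 7 = 10, A[2][1] + B[1][2] = 5 + -2 = 3, A[2][2] + B[2][2] = -5 + 10 = 5) = 3 (attained at k = 1)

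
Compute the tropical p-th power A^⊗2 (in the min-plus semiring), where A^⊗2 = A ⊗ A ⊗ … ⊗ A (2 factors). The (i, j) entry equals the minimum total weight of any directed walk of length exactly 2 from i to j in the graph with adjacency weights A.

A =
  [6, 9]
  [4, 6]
A^⊗2 =
  [12, 15]
  [10, 12]

Each entry (A^⊗2)_ij equals the minimum over all length-2 walks i = v_0 → v_1 → … → v_2 = j of Σ_t A[v_t][v_{t+1}]. For example, for (i, j) = (0, 1) we minimise over 2 possible intermediate vertex sequences; the minimum is 15, attained along the walk 0 → 0 → 1.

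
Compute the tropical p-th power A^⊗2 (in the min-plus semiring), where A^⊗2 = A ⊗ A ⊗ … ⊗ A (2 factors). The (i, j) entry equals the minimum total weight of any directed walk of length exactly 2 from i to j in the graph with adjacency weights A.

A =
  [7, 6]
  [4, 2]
A^⊗2 =
  [10, 8]
  [6, 4]

Each entry (A^⊗2)_ij equals the minimum over all length-2 walks i = v_0 → v_1 → … → v_2 = j of Σ_t A[v_t][v_{t+1}]. For example, for (i, j) = (0, 1) we minimise over 2 possible intermediate vertex sequences; the minimum is 8, attained along the walk 0 → 1 → 1.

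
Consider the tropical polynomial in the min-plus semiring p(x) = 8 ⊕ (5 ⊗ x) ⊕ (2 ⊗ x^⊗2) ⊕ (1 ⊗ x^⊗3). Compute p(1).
p(1) = 4

A tropical monomial a ⊗ x^⊗i evaluates to a + i · x. Evaluating each term at x = 1:
  Term 0 contributes 8 + 0 · 1 = 8
  Term 1 contributes 5 + 1 · 1 = 6
  Term 2 contributes 2 + 2 · 1 = 4
  Term 3 contributes 1 + 3 · 1 = 4
p(1) = ⊕ of these = min[8, 6, 4, 4] = 4.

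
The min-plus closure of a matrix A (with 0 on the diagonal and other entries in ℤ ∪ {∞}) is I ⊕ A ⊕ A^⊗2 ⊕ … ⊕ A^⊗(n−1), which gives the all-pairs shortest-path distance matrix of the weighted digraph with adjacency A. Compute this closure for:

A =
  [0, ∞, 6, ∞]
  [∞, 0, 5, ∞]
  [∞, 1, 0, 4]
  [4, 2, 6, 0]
Closure =
  [0, 7, 6, 10]
  [13, 0, 5, 9]
  [8, 1, 0, 4]
  [4, 2, 6, 0]

This is the Floyd-Warshall all-pairs shortest-path computation. For each intermediate vertex k = 0, 1, …, 3, update dist[i][j] ← min(dist[i][j], dist[i][k] + dist[k][j]). The final matrix gives, for each (i, j), the minimum total weight of any directed path from i to j (possibly empty when i = j).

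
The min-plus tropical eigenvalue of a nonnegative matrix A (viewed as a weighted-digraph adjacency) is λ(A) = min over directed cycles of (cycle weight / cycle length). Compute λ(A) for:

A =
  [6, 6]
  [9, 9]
λ(A) = 6

Enumerate directed cycles and compute their means (weight / length). Sample:
  cycle 0 → 0: weight = 6, length = 1, mean = 6/1 ≈ 6.000
  cycle 1 → 1: weight = 9, length = 1, mean = 9/1 ≈ 9.000
  cycle 0 → 1 → 0: weight = 15, length = 2, mean = 15/2 ≈ 7.500
  cycle 1 → 0 → 1: weight = 15, length = 2, mean = 15/2 ≈ 7.500
Minimum mean = 6.000, attained e.g. along the cycle 0 → 0 with weight 6 and length 1. So λ(A) = 6/1 = 6.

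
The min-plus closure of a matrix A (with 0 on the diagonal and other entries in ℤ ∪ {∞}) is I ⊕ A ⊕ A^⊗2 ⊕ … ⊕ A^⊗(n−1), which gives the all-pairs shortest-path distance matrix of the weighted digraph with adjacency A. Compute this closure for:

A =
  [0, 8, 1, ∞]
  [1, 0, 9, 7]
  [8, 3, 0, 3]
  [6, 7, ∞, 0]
Closure =
  [0, 4, 1, 4]
  [1, 0, 2, 5]
  [4, 3, 0, 3]
  [6, 7, 7, 0]

This is the Floyd-Warshall all-pairs shortest-path computation. For each intermediate vertex k = 0, 1, …, 3, update dist[i][j] ← min(dist[i][j], dist[i][k] + dist[k][j]). The final matrix gives, for each (i, j), the minimum total weight of any directed path from i to j (possibly empty when i = j).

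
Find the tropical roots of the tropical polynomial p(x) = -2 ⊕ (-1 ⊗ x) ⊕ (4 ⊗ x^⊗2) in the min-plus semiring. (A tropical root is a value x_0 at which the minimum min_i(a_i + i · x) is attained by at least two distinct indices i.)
Roots: {-5, -1}

Each tropical root is a break point of the lower envelope of the lines y = a_i + i · x (there are 3 lines, with slopes 0, 1, ..., 2). Only the lines that attain the minimum somewhere contribute to roots; other lines are dominated. Here the surviving (envelope) indices are i = 2, i = 1, i = 0.
Intersections between consecutive envelope lines give the roots: for adjacent envelope indices i < j the intersection is x = (a_i − a_j) / (j − i). Reading off the sorted break points: {-5, -1}.
Verification: at each break x_0, at least two indices attain the minimum of min_i(a_i + i · x_0).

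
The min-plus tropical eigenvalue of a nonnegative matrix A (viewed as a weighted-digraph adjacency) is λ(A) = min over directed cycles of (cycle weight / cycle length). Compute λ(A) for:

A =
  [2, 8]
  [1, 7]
λ(A) = 2

Enumerate directed cycles and compute their means (weight / length). Sample:
  cycle 0 → 0: weight = 2, length = 1, mean = 2/1 ≈ 2.000
  cycle 1 → 1: weight = 7, length = 1, mean = 7/1 ≈ 7.000
  cycle 0 → 1 → 0: weight = 9, length = 2, mean = 9/2 ≈ 4.500
  cycle 1 → 0 → 1: weight = 9, length = 2, mean = 9/2 ≈ 4.500
Minimum mean = 2.000, attained e.g. along the cycle 0 → 0 with weight 2 and length 1. So λ(A) = 2/1 = 2.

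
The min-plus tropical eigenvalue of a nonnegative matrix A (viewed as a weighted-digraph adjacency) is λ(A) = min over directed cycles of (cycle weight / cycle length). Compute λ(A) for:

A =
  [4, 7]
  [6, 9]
λ(A) = 4

Enumerate directed cycles and compute their means (weight / length). Sample:
  cycle 0 → 0: weight = 4, length = 1, mean = 4/1 ≈ 4.000
  cycle 1 → 1: weight = 9, length = 1, mean = 9/1 ≈ 9.000
  cycle 0 → 1 → 0: weight = 13, length = 2, mean = 13/2 ≈ 6.500
  cycle 1 → 0 → 1: weight = 13, length = 2, mean = 13/2 ≈ 6.500
Minimum mean = 4.000, attained e.g. along the cycle 0 → 0 with weight 4 and length 1. So λ(A) = 4/1 = 4.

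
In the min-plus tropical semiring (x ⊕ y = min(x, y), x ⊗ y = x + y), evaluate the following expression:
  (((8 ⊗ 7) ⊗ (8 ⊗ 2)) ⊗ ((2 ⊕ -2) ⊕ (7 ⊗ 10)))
(((8 ⊗ 7) ⊗ (8 ⊗ 2)) ⊗ ((2 ⊕ -2) ⊕ (7 ⊗ 10))) = 23

Expand innermost to outermost. Recall ⊕ takes the minimum of its arguments and ⊗ takes their sum. Working out the expression (((8 ⊗ 7) ⊗ (8 ⊗ 2)) ⊗ ((2 ⊕ -2) ⊕ (7 ⊗ 10))) gives 23.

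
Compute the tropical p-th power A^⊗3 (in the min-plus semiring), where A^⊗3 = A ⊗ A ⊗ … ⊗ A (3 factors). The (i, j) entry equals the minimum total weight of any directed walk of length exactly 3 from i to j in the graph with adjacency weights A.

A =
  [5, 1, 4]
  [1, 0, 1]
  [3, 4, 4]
A^⊗3 =
  [2, 1, 2]
  [1, 0, 1]
  [5, 4, 5]

Each entry (A^⊗3)_ij equals the minimum over all length-3 walks i = v_0 → v_1 → … → v_3 = j of Σ_t A[v_t][v_{t+1}]. For example, for (i, j) = (0, 2) we minimise over 9 possible intermediate vertex sequences; the minimum is 2, attained along the walk 0 → 1 → 1 → 2.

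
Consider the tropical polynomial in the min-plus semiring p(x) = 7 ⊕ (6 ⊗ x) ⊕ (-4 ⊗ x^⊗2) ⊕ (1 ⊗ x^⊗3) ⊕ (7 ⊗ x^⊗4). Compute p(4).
p(4) = 4

A tropical monomial a ⊗ x^⊗i evaluates to a + i · x. Evaluating each term at x = 4:
  Term 0 contributes 7 + 0 · 4 = 7
  Term 1 contributes 6 + 1 · 4 = 10
  Term 2 contributes -4 + 2 · 4 = 4
  Term 3 contributes 1 + 3 · 4 = 13
  Term 4 contributes 7 + 4 · 4 = 23
p(4) = ⊕ of these = min[7, 10, 4, 13, 23] = 4.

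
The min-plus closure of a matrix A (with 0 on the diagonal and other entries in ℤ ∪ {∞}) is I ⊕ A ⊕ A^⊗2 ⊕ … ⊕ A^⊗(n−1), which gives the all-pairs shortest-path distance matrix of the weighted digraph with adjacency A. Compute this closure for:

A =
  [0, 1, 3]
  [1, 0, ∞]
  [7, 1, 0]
Closure =
  [0, 1, 3]
  [1, 0, 4]
  [2, 1, 0]

This is the Floyd-Warshall all-pairs shortest-path computation. For each intermediate vertex k = 0, 1, …, 2, update dist[i][j] ← min(dist[i][j], dist[i][k] + dist[k][j]). The final matrix gives, for each (i, j), the minimum total weight of any directed path from i to j (possibly empty when i = j).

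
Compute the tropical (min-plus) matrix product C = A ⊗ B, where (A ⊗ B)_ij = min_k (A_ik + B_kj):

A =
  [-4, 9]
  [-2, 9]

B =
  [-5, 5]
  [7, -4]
A ⊗ B =
  [-9, 1]
  [-7, 3]

Apply the min-plus product entry-by-entry:
  C[0][0] = min over k of (A[0][0] + B[0][0] = -4 + -5 = -9, A[0][1] + B[1][0] = 9 + 7 = 16) = -9 (attained at k = 0)
  C[0][1] = min over k of (A[0][0] + B[0][1] = -4 + 5 = 1, A[0][1] + B[1][1] = 9 + -4 = 5) = 1 (attained at k = 0)
  C[1][0] = min over k of (A[1][0] + B[0][0] = -2 + -5 = -7, A[1][1] + B[1][0] = 9 + 7 = 16) = -7 (attained at k = 0)
  C[1][1] = min over k of (A[1][0] + B[0][1] = -2 + 5 = 3, A[1][1] + B[1][1] = 9 + -4 = 5) = 3 (attained at k = 0)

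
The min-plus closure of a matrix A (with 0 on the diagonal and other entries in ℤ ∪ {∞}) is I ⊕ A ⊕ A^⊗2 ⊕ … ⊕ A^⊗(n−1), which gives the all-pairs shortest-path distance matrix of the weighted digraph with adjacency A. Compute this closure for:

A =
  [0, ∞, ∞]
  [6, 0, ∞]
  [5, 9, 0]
Closure =
  [0, ∞, ∞]
  [6, 0, ∞]
  [5, 9, 0]

This is the Floyd-Warshall all-pairs shortest-path computation. For each intermediate vertex k = 0, 1, …, 2, update dist[i][j] ← min(dist[i][j], dist[i][k] + dist[k][j]). The final matrix gives, for each (i, j), the minimum total weight of any directed path from i to j (possibly empty when i = j).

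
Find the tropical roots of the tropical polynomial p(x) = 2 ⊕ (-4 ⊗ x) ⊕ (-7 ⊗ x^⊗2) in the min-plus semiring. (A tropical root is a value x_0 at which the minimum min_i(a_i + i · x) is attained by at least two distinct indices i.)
Roots: {3, 6}

Each tropical root is a break point of the lower envelope of the lines y = a_i + i · x (there are 3 lines, with slopes 0, 1, ..., 2). Only the lines that attain the minimum somewhere contribute to roots; other lines are dominated. Here the surviving (envelope) indices are i = 2, i = 1, i = 0.
Intersections between consecutive envelope lines give the roots: for adjacent envelope indices i < j the intersection is x = (a_i − a_j) / (j − i). Reading off the sorted break points: {3, 6}.
Verification: at each break x_0, at least two indices attain the minimum of min_i(a_i + i · x_0).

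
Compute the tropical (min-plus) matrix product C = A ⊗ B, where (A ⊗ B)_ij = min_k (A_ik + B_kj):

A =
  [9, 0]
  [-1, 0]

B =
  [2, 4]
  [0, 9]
A ⊗ B =
  [0, 9]
  [0, 3]

Apply the min-plus product entry-by-entry:
  C[0][0] = min over k of (A[0][0] + B[0][0] = 9 + 2 = 11, A[0][1] + B[1][0] = 0 + 0 = 0) = 0 (attained at k = 1)
  C[0][1] = min over k of (A[0][0] + B[0][1] = 9 + 4 = 13, A[0][1] + B[1][1] = 0 + 9 = 9) = 9 (attained at k = 1)
  C[1][0] = min over k of (A[1][0] + B[0][0] = -1 + 2 = 1, A[1][1] + B[1][0] = 0 + 0 = 0) = 0 (attained at k = 1)
  C[1][1] = min over k of (A[1][0] + B[0][1] = -1 + 4 = 3, A[1][1] + B[1][1] = 0 + 9 = 9) = 3 (attained at k = 0)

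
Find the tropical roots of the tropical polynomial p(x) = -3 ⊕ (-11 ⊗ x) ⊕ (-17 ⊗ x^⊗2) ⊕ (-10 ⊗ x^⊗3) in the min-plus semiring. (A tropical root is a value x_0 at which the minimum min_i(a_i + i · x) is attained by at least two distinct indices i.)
Roots: {-7, 6, 8}

Each tropical root is a break point of the lower envelope of the lines y = a_i + i · x (there are 4 lines, with slopes 0, 1, ..., 3). Only the lines that attain the minimum somewhere contribute to roots; other lines are dominated. Here the surviving (envelope) indices are i = 3, i = 2, i = 1, i = 0.
Intersections between consecutive envelope lines give the roots: for adjacent envelope indices i < j the intersection is x = (a_i − a_j) / (j − i). Reading off the sorted break points: {-7, 6, 8}.
Verification: at each break x_0, at least two indices attain the minimum of min_i(a_i + i · x_0).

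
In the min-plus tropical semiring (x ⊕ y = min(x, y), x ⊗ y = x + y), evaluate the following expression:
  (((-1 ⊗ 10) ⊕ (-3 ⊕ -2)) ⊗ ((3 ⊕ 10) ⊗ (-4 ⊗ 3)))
(((-1 ⊗ 10) ⊕ (-3 ⊕ -2)) ⊗ ((3 ⊕ 10) ⊗ (-4 ⊗ 3))) = -1

Expand innermost to outermost. Recall ⊕ takes the minimum of its arguments and ⊗ takes their sum. Working out the expression (((-1 ⊗ 10) ⊕ (-3 ⊕ -2)) ⊗ ((3 ⊕ 10) ⊗ (-4 ⊗ 3))) gives -1.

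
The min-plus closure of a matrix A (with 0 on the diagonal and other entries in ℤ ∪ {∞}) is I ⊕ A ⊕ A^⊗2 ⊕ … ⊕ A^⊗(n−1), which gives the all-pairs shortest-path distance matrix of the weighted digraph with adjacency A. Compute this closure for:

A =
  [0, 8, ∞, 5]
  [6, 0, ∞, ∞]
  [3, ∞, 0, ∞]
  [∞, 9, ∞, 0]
Closure =
  [0, 8, ∞, 5]
  [6, 0, ∞, 11]
  [3, 11, 0, 8]
  [15, 9, ∞, 0]

This is the Floyd-Warshall all-pairs shortest-path computation. For each intermediate vertex k = 0, 1, …, 3, update dist[i][j] ← min(dist[i][j], dist[i][k] + dist[k][j]). The final matrix gives, for each (i, j), the minimum total weight of any directed path from i to j (possibly empty when i = j).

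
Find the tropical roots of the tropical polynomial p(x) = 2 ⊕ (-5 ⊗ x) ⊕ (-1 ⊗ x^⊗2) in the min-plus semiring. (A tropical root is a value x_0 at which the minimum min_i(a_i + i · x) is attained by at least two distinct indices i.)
Roots: {-4, 7}

Each tropical root is a break point of the lower envelope of the lines y = a_i + i · x (there are 3 lines, with slopes 0, 1, ..., 2). Only the lines that attain the minimum somewhere contribute to roots; other lines are dominated. Here the surviving (envelope) indices are i = 2, i = 1, i = 0.
Intersections between consecutive envelope lines give the roots: for adjacent envelope indices i < j the intersection is x = (a_i − a_j) / (j − i). Reading off the sorted break points: {-4, 7}.
Verification: at each break x_0, at least two indices attain the minimum of min_i(a_i + i · x_0).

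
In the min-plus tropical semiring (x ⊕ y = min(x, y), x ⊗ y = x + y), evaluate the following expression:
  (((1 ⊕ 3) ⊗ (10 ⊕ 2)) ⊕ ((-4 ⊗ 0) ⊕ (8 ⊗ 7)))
(((1 ⊕ 3) ⊗ (10 ⊕ 2)) ⊕ ((-4 ⊗ 0) ⊕ (8 ⊗ 7))) = -4

Expand innermost to outermost. Recall ⊕ takes the minimum of its arguments and ⊗ takes their sum. Working out the expression (((1 ⊕ 3) ⊗ (10 ⊕ 2)) ⊕ ((-4 ⊗ 0) ⊕ (8 ⊗ 7))) gives -4.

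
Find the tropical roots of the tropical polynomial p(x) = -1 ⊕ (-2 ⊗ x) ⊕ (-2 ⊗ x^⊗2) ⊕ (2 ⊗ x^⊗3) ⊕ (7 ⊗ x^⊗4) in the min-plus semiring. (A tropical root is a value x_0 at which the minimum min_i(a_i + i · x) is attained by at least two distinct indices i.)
Roots: {-5, -4, 0, 1}

Each tropical root is a break point of the lower envelope of the lines y = a_i + i · x (there are 5 lines, with slopes 0, 1, ..., 4). Only the lines that attain the minimum somewhere contribute to roots; other lines are dominated. Here the surviving (envelope) indices are i = 4, i = 3, i = 2, i = 1, i = 0.
Intersections between consecutive envelope lines give the roots: for adjacent envelope indices i < j the intersection is x = (a_i − a_j) / (j − i). Reading off the sorted break points: {-5, -4, 0, 1}.
Verification: at each break x_0, at least two indices attain the minimum of min_i(a_i + i · x_0).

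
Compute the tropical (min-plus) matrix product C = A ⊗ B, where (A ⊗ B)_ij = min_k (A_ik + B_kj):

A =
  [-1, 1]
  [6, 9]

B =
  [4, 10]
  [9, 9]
A ⊗ B =
  [3, 9]
  [10, 16]

Apply the min-plus product entry-by-entry:
  C[0][0] = min over k of (A[0][0] + B[0][0] = -1 + 4 = 3, A[0][1] + B[1][0] = 1 + 9 = 10) = 3 (attained at k = 0)
  C[0][1] = min over k of (A[0][0] + B[0][1] = -1 + 10 = 9, A[0][1] + B[1][1] = 1 + 9 = 10) = 9 (attained at k = 0)
  C[1][0] = min over k of (A[1][0] + B[0][0] = 6 + 4 = 10, A[1][1] + B[1][0] = 9 + 9 = 18) = 10 (attained at k = 0)
  C[1][1] = min over k of (A[1][0] + B[0][1] = 6 + 10 = 16, A[1][1] + B[1][1] = 9 + 9 = 18) = 16 (attained at k = 0)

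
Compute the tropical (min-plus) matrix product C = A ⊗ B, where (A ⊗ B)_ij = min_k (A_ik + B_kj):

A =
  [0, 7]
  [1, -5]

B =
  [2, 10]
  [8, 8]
A ⊗ B =
  [2, 10]
  [3, 3]

Apply the min-plus product entry-by-entry:
  C[0][0] = min over k of (A[0][0] + B[0][0] = 0 + 2 = 2, A[0][1] + B[1][0] = 7 + 8 = 15) = 2 (attained at k = 0)
  C[0][1] = min over k of (A[0][0] + B[0][1] = 0 + 10 = 10, A[0][1] + B[1][1] = 7 + 8 = 15) = 10 (attained at k = 0)
  C[1][0] = min over k of (A[1][0] + B[0][0] = 1 + 2 = 3, A[1][1] + B[1][0] = -5 + 8 = 3) = 3 (attained at k = 0)
  C[1][1] = min over k of (A[1][0] + B[0][1] = 1 + 10 = 11, A[1][1] + B[1][1] = -5 + 8 = 3) = 3 (attained at k = 1)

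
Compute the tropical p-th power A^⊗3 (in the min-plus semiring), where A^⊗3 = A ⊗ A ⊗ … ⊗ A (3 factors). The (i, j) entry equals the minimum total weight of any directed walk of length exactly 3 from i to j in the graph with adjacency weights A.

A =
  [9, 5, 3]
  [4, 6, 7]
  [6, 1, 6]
A^⊗3 =
  [8, 10, 11]
  [12, 8, 13]
  [11, 9, 8]

Each entry (A^⊗3)_ij equals the minimum over all length-3 walks i = v_0 → v_1 → … → v_3 = j of Σ_t A[v_t][v_{t+1}]. For example, for (i, j) = (0, 2) we minimise over 9 possible intermediate vertex sequences; the minimum is 11, attained along the walk 0 → 2 → 1 → 2.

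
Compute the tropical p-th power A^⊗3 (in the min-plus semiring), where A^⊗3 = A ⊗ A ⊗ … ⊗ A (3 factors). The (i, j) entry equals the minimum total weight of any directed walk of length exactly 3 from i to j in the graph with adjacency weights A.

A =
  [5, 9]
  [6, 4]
A^⊗3 =
  [15, 17]
  [14, 12]

Each entry (A^⊗3)_ij equals the minimum over all length-3 walks i = v_0 → v_1 → … → v_3 = j of Σ_t A[v_t][v_{t+1}]. For example, for (i, j) = (0, 1) we minimise over 4 possible intermediate vertex sequences; the minimum is 17, attained along the walk 0 → 1 → 1 → 1.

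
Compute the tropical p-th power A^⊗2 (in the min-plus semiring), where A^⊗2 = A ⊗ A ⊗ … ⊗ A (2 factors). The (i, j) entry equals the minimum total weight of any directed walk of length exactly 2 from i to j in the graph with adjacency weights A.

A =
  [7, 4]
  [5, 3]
A^⊗2 =
  [9, 7]
  [8, 6]

Each entry (A^⊗2)_ij equals the minimum over all length-2 walks i = v_0 → v_1 → … → v_2 = j of Σ_t A[v_t][v_{t+1}]. For example, for (i, j) = (0, 1) we minimise over 2 possible intermediate vertex sequences; the minimum is 7, attained along the walk 0 → 1 → 1.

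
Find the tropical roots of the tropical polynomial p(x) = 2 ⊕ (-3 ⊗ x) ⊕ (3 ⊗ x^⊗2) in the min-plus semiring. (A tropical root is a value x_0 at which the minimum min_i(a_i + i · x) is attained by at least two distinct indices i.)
Roots: {-6, 5}

Each tropical root is a break point of the lower envelope of the lines y = a_i + i · x (there are 3 lines, with slopes 0, 1, ..., 2). Only the lines that attain the minimum somewhere contribute to roots; other lines are dominated. Here the surviving (envelope) indices are i = 2, i = 1, i = 0.
Intersections between consecutive envelope lines give the roots: for adjacent envelope indices i < j the intersection is x = (a_i − a_j) / (j − i). Reading off the sorted break points: {-6, 5}.
Verification: at each break x_0, at least two indices attain the minimum of min_i(a_i + i · x_0).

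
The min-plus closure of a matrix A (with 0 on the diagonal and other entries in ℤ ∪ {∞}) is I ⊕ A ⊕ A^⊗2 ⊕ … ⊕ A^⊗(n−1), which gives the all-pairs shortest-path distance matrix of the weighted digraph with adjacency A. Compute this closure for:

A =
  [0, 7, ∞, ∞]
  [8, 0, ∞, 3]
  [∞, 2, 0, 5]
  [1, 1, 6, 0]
Closure =
  [0, 7, 16, 10]
  [4, 0, 9, 3]
  [6, 2, 0, 5]
  [1, 1, 6, 0]

This is the Floyd-Warshall all-pairs shortest-path computation. For each intermediate vertex k = 0, 1, …, 3, update dist[i][j] ← min(dist[i][j], dist[i][k] + dist[k][j]). The final matrix gives, for each (i, j), the minimum total weight of any directed path from i to j (possibly empty when i = j).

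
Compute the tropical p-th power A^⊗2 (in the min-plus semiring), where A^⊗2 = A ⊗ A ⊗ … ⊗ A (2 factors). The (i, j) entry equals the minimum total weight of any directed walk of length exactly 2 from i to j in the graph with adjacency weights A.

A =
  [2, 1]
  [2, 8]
A^⊗2 =
  [3, 3]
  [4, 3]

Each entry (A^⊗2)_ij equals the minimum over all length-2 walks i = v_0 → v_1 → … → v_2 = j of Σ_t A[v_t][v_{t+1}]. For example, for (i, j) = (0, 1) we minimise over 2 possible intermediate vertex sequences; the minimum is 3, attained along the walk 0 → 0 → 1.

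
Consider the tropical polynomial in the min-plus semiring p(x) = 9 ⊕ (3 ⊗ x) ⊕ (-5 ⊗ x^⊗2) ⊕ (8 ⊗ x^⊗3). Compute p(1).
p(1) = -3

A tropical monomial a ⊗ x^⊗i evaluates to a + i · x. Evaluating each term at x = 1:
  Term 0 contributes 9 + 0 · 1 = 9
  Term 1 contributes 3 + 1 · 1 = 4
  Term 2 contributes -5 + 2 · 1 = -3
  Term 3 contributes 8 + 3 · 1 = 11
p(1) = ⊕ of these = min[9, 4, -3, 11] = -3.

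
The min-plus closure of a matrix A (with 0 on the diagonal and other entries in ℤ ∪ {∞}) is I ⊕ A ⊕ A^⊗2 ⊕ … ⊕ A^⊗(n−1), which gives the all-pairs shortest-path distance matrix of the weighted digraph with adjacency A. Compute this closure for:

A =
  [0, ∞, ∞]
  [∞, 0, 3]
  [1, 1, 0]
Closure =
  [0, ∞, ∞]
  [4, 0, 3]
  [1, 1, 0]

This is the Floyd-Warshall all-pairs shortest-path computation. For each intermediate vertex k = 0, 1, …, 2, update dist[i][j] ← min(dist[i][j], dist[i][k] + dist[k][j]). The final matrix gives, for each (i, j), the minimum total weight of any directed path from i to j (possibly empty when i = j).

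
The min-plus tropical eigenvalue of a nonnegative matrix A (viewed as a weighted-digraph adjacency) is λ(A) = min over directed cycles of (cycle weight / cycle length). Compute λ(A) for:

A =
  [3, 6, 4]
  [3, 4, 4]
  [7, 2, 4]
λ(A) = 3

Enumerate directed cycles and compute their means (weight / length). Sample:
  cycle 0 → 0: weight = 3, length = 1, mean = 3/1 ≈ 3.000
  cycle 1 → 1: weight = 4, length = 1, mean = 4/1 ≈ 4.000
  cycle 2 → 2: weight = 4, length = 1, mean = 4/1 ≈ 4.000
  cycle 0 → 1 → 0: weight = 9, length = 2, mean = 9/2 ≈ 4.500
  cycle 0 → 2 → 0: weight = 11, length = 2, mean = 11/2 ≈ 5.500
  cycle 1 → 0 → 1: weight = 9, length = 2, mean = 9/2 ≈ 4.500
Minimum mean = 3.000, attained e.g. along the cycle 0 → 0 with weight 3 and length 1. So λ(A) = 3/1 = 3.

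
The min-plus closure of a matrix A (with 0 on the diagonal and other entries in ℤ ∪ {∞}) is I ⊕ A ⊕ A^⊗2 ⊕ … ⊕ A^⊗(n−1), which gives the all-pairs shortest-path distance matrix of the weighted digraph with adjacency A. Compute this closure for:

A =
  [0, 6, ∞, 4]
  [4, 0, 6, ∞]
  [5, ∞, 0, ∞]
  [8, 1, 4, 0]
Closure =
  [0, 5, 8, 4]
  [4, 0, 6, 8]
  [5, 10, 0, 9]
  [5, 1, 4, 0]

This is the Floyd-Warshall all-pairs shortest-path computation. For each intermediate vertex k = 0, 1, …, 3, update dist[i][j] ← min(dist[i][j], dist[i][k] + dist[k][j]). The final matrix gives, for each (i, j), the minimum total weight of any directed path from i to j (possibly empty when i = j).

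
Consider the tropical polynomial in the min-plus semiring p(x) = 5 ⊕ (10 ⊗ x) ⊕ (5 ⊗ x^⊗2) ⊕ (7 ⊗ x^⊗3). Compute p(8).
p(8) = 5

A tropical monomial a ⊗ x^⊗i evaluates to a + i · x. Evaluating each term at x = 8:
  Term 0 contributes 5 + 0 · 8 = 5
  Term 1 contributes 10 + 1 · 8 = 18
  Term 2 contributes 5 + 2 · 8 = 21
  Term 3 contributes 7 + 3 · 8 = 31
p(8) = ⊕ of these = min[5, 18, 21, 31] = 5.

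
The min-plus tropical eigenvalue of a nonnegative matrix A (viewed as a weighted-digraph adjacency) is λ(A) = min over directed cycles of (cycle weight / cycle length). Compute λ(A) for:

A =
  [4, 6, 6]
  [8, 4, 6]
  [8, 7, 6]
λ(A) = 4

Enumerate directed cycles and compute their means (weight / length). Sample:
  cycle 0 → 0: weight = 4, length = 1, mean = 4/1 ≈ 4.000
  cycle 1 → 1: weight = 4, length = 1, mean = 4/1 ≈ 4.000
  cycle 2 → 2: weight = 6, length = 1, mean = 6/1 ≈ 6.000
  cycle 0 → 1 → 0: weight = 14, length = 2, mean = 14/2 ≈ 7.000
  cycle 0 → 2 → 0: weight = 14, length = 2, mean = 14/2 ≈ 7.000
  cycle 1 → 0 → 1: weight = 14, length = 2, mean = 14/2 ≈ 7.000
Minimum mean = 4.000, attained e.g. along the cycle 0 → 0 with weight 4 and length 1. So λ(A) = 4/1 = 4.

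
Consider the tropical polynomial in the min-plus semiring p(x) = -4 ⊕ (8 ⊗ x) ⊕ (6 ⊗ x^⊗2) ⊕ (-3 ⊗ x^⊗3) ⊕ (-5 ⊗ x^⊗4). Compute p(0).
p(0) = -5

A tropical monomial a ⊗ x^⊗i evaluates to a + i · x. Evaluating each term at x = 0:
  Term 0 contributes -4 + 0 · 0 = -4
  Term 1 contributes 8 + 1 · 0 = 8
  Term 2 contributes 6 + 2 · 0 = 6
  Term 3 contributes -3 + 3 · 0 = -3
  Term 4 contributes -5 + 4 · 0 = -5
p(0) = ⊕ of these = min[-4, 8, 6, -3, -5] = -5.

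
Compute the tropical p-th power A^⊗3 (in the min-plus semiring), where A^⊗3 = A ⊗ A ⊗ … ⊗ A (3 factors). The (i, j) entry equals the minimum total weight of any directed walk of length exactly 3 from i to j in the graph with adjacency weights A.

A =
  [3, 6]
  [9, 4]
A^⊗3 =
  [9, 12]
  [15, 12]

Each entry (A^⊗3)_ij equals the minimum over all length-3 walks i = v_0 → v_1 → … → v_3 = j of Σ_t A[v_t][v_{t+1}]. For example, for (i, j) = (0, 1) we minimise over 4 possible intermediate vertex sequences; the minimum is 12, attained along the walk 0 → 0 → 0 → 1.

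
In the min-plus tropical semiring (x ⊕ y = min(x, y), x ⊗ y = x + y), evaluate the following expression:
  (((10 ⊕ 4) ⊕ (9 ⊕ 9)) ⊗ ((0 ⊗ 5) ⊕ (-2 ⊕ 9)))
(((10 ⊕ 4) ⊕ (9 ⊕ 9)) ⊗ ((0 ⊗ 5) ⊕ (-2 ⊕ 9))) = 2

Expand innermost to outermost. Recall ⊕ takes the minimum of its arguments and ⊗ takes their sum. Working out the expression (((10 ⊕ 4) ⊕ (9 ⊕ 9)) ⊗ ((0 ⊗ 5) ⊕ (-2 ⊕ 9))) gives 2.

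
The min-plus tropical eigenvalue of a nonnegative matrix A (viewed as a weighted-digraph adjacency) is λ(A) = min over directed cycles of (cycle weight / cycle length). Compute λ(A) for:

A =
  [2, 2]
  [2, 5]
λ(A) = 2

Enumerate directed cycles and compute their means (weight / length). Sample:
  cycle 0 → 0: weight = 2, length = 1, mean = 2/1 ≈ 2.000
  cycle 1 → 1: weight = 5, length = 1, mean = 5/1 ≈ 5.000
  cycle 0 → 1 → 0: weight = 4, length = 2, mean = 4/2 ≈ 2.000
  cycle 1 → 0 → 1: weight = 4, length = 2, mean = 4/2 ≈ 2.000
Minimum mean = 2.000, attained e.g. along the cycle 0 → 0 with weight 2 and length 1. So λ(A) = 2/1 = 2.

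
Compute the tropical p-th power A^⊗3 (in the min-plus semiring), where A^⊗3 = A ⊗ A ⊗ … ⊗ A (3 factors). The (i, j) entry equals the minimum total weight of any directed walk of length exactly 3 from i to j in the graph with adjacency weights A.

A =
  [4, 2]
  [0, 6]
A^⊗3 =
  [6, 4]
  [2, 6]

Each entry (A^⊗3)_ij equals the minimum over all length-3 walks i = v_0 → v_1 → … → v_3 = j of Σ_t A[v_t][v_{t+1}]. For example, for (i, j) = (0, 1) we minimise over 4 possible intermediate vertex sequences; the minimum is 4, attained along the walk 0 → 1 → 0 → 1.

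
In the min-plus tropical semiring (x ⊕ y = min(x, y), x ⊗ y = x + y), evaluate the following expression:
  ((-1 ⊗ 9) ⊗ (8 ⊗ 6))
((-1 ⊗ 9) ⊗ (8 ⊗ 6)) = 22

Expand innermost to outermost. Recall ⊕ takes the minimum of its arguments and ⊗ takes their sum. Working out the expression ((-1 ⊗ 9) ⊗ (8 ⊗ 6)) gives 22.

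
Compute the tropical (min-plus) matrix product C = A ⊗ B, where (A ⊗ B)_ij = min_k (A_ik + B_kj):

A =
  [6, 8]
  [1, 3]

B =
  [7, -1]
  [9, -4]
A ⊗ B =
  [13, 4]
  [8, -1]

Apply the min-plus product entry-by-entry:
  C[0][0] = min over k of (A[0][0] + B[0][0] = 6 + 7 = 13, A[0][1] + B[1][0] = 8 + 9 = 17) = 13 (attained at k = 0)
  C[0][1] = min over k of (A[0][0] + B[0][1] = 6 + -1 = 5, A[0][1] + B[1][1] = 8 + -4 = 4) = 4 (attained at k = 1)
  C[1][0] = min over k of (A[1][0] + B[0][0] = 1 + 7 = 8, A[1][1] + B[1][0] = 3 + 9 = 12) = 8 (attained at k = 0)
  C[1][1] = min over k of (A[1][0] + B[0][1] = 1 + -1 = 0, A[1][1] + B[1][1] = 3 + -4 = -1) = -1 (attained at k = 1)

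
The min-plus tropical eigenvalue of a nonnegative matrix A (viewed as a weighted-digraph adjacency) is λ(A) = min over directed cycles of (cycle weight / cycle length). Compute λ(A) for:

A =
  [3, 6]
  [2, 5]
λ(A) = 3

Enumerate directed cycles and compute their means (weight / length). Sample:
  cycle 0 → 0: weight = 3, length = 1, mean = 3/1 ≈ 3.000
  cycle 1 → 1: weight = 5, length = 1, mean = 5/1 ≈ 5.000
  cycle 0 → 1 → 0: weight = 8, length = 2, mean = 8/2 ≈ 4.000
  cycle 1 → 0 → 1: weight = 8, length = 2, mean = 8/2 ≈ 4.000
Minimum mean = 3.000, attained e.g. along the cycle 0 → 0 with weight 3 and length 1. So λ(A) = 3/1 = 3.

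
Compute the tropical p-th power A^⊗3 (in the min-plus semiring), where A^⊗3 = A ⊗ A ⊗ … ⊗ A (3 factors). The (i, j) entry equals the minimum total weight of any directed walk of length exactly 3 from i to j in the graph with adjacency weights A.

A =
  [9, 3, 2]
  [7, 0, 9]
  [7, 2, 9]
A^⊗3 =
  [10, 3, 11]
  [7, 0, 9]
  [9, 2, 11]

Each entry (A^⊗3)_ij equals the minimum over all length-3 walks i = v_0 → v_1 → … → v_3 = j of Σ_t A[v_t][v_{t+1}]. For example, for (i, j) = (0, 2) we minimise over 9 possible intermediate vertex sequences; the minimum is 11, attained along the walk 0 → 2 → 0 → 2.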